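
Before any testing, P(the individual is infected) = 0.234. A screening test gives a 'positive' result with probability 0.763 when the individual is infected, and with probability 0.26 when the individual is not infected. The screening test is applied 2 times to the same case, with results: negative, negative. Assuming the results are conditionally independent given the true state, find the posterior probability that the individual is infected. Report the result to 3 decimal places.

Posterior P(H) ≈ 0.030

With H the event that the individual is infected, the joint likelihood of the observed sequence is P(data|H) = 0.237·0.237 = 0.056169 and P(data|¬H) = 0.74·0.74 = 0.54760.
Bayes: P(H|data) = 0.234·0.056169 / (0.234·0.056169 + 0.766·0.54760) = 0.013144/0.43261 = 0.0304.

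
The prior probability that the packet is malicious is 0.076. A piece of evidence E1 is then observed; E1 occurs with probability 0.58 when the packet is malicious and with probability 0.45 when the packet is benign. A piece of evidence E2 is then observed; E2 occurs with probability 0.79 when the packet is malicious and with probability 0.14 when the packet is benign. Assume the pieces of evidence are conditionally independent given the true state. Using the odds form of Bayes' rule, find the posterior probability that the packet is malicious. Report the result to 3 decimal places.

Prior odds = 0.076/(1−0.076) = 0.082251. In log-odds, ln(0.082251) = -2.4980.
Add log likelihood ratios: ln(1.2889) + ln(5.6429) = 1.9842.
Posterior log-odds = -0.51381, so posterior odds = exp(-0.51381) = 0.59821. Converting, P(H|E) = 0.59821/1.5982 = 0.374.

Posterior probability ≈ 0.374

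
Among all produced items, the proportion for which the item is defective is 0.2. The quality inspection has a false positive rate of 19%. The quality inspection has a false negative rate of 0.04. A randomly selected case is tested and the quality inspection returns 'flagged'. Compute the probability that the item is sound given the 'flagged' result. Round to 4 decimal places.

P(¬H | E) ≈ 0.4419

Let H be the event that the item is defective. P(H) = 0.2, so P(¬H) = 0.8. With E the 'flagged' result, P(E|H) = 0.96 and P(E|¬H) = 0.19.
P(E) = 0.96·0.2 + 0.19·0.8 = 0.19200 + 0.15200 = 0.34400.
By Bayes' theorem, P(H|E) = 0.19200 / 0.34400 = 0.5581. Hence P(¬H|E) = 1 − 0.5581 = 0.4419.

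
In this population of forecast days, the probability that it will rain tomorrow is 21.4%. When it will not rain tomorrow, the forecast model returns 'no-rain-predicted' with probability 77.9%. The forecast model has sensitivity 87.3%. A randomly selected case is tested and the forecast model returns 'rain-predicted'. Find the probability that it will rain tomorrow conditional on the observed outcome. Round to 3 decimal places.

Let H be the event that it will rain tomorrow. P(H) = 0.214, so P(¬H) = 0.786. With E the 'rain-predicted' result, P(E|H) = 0.873 and P(E|¬H) = 0.221.
P(E) = 0.873·0.214 + 0.221·0.786 = 0.18682 + 0.17371 = 0.36053.
By Bayes' theorem, P(H|E) = 0.18682 / 0.36053 = 0.518.

P(H | E) ≈ 0.518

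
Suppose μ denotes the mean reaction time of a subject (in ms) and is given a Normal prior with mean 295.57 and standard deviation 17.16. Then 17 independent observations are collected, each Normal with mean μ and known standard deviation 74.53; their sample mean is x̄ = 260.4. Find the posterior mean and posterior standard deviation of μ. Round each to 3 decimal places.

With known σ, the Normal prior is conjugate. Weight on the data is w = (n/σ²)/(n/σ² + 1/τ₀²) = 0.00306046/(0.00306046+0.00339598) = 0.47402.
Posterior mean = w·x̄ + (1−w)·μ₀ = 0.47402·260.4 + 0.52598·295.57 = 278.899. Posterior variance = 1/(0.00306046+0.00339598) = 154.884, so SD = 12.445.

Posterior mean ≈ 278.899; posterior SD ≈ 12.445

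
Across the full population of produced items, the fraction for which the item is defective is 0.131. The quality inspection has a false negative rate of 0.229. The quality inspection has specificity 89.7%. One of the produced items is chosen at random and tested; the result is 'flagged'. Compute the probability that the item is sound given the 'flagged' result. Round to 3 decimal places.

Let H be the event that the item is defective. P(H) = 0.131, so P(¬H) = 0.869. With E the 'flagged' result, P(E|H) = 0.771 and P(E|¬H) = 0.103.
P(E) = 0.771·0.131 + 0.103·0.869 = 0.10100 + 0.089507 = 0.19051.
By Bayes' theorem, P(H|E) = 0.10100 / 0.19051 = 0.530. Hence P(¬H|E) = 1 − 0.530 = 0.470.

P(¬H | E) ≈ 0.470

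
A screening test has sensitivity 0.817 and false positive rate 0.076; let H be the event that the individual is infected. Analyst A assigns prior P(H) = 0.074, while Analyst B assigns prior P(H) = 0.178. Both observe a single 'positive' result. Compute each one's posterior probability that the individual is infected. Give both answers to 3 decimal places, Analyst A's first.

The likelihood ratio for a 'positive' result is 0.817/0.076 = 10.750.
Analyst A: prior odds 0.074/0.926 = 0.079914; posterior odds 0.85907; posterior probability 0.462.
Analyst B: prior odds 0.178/0.822 = 0.21655; posterior odds 2.3279; posterior probability 0.700.

Analyst A: 0.462; Analyst B: 0.700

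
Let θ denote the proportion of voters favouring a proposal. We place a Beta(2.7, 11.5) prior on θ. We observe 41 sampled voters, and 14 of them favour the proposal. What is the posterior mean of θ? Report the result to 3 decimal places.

Posterior mean ≈ 0.303

Observing 14 successes and 27 failures updates Beta(2.7, 11.5) by adding the success and failure counts to the two shape parameters: α = 2.7+14 = 16.7, β = 11.5+27 = 38.5.
E[θ | data] = 16.7/(16.7+38.5) = 0.303.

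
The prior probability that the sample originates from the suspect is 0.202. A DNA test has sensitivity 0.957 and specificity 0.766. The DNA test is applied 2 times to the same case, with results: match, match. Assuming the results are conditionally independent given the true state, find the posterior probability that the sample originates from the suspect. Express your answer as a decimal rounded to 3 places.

Let H be the event that the sample originates from the suspect; start with P(H) = 0.202. P('match'|H) = 0.957, P('match'|¬H) = 0.234.
Update on result 1 ('match'): P(H) ← 0.957·0.2020 / (0.957·0.2020 + 0.234·0.7980) = 0.19331/0.38005 = 0.5087.
Update on result 2 ('match'): P(H) ← 0.957·0.5087 / (0.957·0.5087 + 0.234·0.4913) = 0.48679/0.60176 = 0.8089.

Posterior P(H) ≈ 0.809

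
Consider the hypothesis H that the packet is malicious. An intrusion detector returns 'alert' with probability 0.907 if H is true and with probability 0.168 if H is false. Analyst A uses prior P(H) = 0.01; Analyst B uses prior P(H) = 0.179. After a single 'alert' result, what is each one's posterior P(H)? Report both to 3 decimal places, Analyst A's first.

P('+'|H) = 0.907, P('+'|¬H) = 0.168.
Analyst A: numerator 0.907·0.01 = 0.0090700; evidence = 0.0090700+0.168·0.99 = 0.17539; posterior = 0.052.
Analyst B: numerator 0.907·0.179 = 0.16235; evidence = 0.16235+0.168·0.821 = 0.30028; posterior = 0.541.

Analyst A: 0.052; Analyst B: 0.541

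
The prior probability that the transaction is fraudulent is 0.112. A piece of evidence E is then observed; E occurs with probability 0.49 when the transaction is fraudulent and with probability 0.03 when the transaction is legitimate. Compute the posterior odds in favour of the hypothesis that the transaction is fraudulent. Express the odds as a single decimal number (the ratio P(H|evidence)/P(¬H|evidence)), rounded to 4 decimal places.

Prior odds = 0.112/(1−0.112) = 0.12613.
Likelihood ratio for E = 0.49/0.03 = 16.333.
Posterior odds = prior odds × LR = 2.0601.

Posterior odds ≈ 2.0601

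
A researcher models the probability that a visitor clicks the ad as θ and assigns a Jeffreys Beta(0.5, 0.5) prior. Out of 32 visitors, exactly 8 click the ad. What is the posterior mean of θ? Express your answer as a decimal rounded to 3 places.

The binomial likelihood is conjugate to the Beta prior: with 8 successes and 24 failures, the posterior is Beta(0.5+8, 0.5+24) = Beta(8.5, 24.5).
E[θ | data] = 8.5/(8.5+24.5) = 0.258.

Posterior mean ≈ 0.258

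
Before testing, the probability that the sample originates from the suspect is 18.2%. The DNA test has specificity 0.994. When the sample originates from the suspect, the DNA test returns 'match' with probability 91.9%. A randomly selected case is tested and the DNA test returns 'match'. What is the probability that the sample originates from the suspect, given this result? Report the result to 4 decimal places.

P(H | E) ≈ 0.9715

Write H for 'the sample originates from the suspect'. Prior odds H:¬H = 0.182/0.818 = 0.22249. For the 'match' outcome, the likelihood ratio is 0.919/0.006 = 153.17.
Posterior odds = 0.22249 × 153.17 = 34.079, so P(H|E) = 34.079/(1+34.079) = 0.9715.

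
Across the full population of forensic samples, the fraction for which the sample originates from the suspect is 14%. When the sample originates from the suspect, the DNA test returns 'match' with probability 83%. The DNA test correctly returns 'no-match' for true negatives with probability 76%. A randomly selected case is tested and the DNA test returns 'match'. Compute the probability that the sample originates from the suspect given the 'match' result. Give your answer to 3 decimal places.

P(H | E) ≈ 0.360

Write H for 'the sample originates from the suspect'. Prior odds H:¬H = 0.14/0.86 = 0.16279. For the 'match' outcome, the likelihood ratio is 0.83/0.24 = 3.4583.
Posterior odds = 0.16279 × 3.4583 = 0.56298, so P(H|E) = 0.56298/(1+0.56298) = 0.360.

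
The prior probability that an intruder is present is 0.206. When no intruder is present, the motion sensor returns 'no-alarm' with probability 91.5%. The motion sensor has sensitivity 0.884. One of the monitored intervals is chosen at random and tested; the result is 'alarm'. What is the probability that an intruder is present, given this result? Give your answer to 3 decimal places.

P(H | E) ≈ 0.730

Let H be the event that an intruder is present. P(H) = 0.206, so P(¬H) = 0.794. With E the 'alarm' result, P(E|H) = 0.884 and P(E|¬H) = 0.085.
P(E) = 0.884·0.206 + 0.085·0.794 = 0.18210 + 0.067490 = 0.24959.
By Bayes' theorem, P(H|E) = 0.18210 / 0.24959 = 0.730.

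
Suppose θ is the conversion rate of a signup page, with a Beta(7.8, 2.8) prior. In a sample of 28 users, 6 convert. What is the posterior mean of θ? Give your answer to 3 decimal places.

Posterior mean ≈ 0.358

The binomial likelihood is conjugate to the Beta prior: with 6 successes and 22 failures, the posterior is Beta(7.8+6, 2.8+22) = Beta(13.8, 24.8).
Posterior mean = α/(α+β) = 13.8/38.6 = 0.358.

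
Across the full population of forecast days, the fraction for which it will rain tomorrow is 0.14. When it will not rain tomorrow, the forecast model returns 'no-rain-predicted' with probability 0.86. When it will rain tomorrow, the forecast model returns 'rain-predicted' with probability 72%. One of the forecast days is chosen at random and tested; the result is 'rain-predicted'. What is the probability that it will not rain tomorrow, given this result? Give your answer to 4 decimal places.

Let H be the event that it will rain tomorrow. P(H) = 0.14, so P(¬H) = 0.86. With E the 'rain-predicted' result, P(E|H) = 0.72 and P(E|¬H) = 0.14.
P(E) = 0.72·0.14 + 0.14·0.86 = 0.10080 + 0.12040 = 0.22120.
By Bayes' theorem, P(H|E) = 0.10080 / 0.22120 = 0.4557. Hence P(¬H|E) = 1 − 0.4557 = 0.5443.

P(¬H | E) ≈ 0.5443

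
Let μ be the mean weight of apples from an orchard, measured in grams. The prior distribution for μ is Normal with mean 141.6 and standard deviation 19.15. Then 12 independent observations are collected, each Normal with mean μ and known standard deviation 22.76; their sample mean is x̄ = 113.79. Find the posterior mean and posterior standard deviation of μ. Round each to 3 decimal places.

Posterior mean ≈ 116.719; posterior SD ≈ 6.215

Prior precision 1/τ₀² = 1/19.15² = 0.00272686; data precision n/σ² = 12/22.76² = 0.0231652.
Posterior precision = 0.00272686 + 0.0231652 = 0.0258921, giving posterior SD = 1/√0.0258921 = 6.215.
Posterior mean = (0.00272686·141.6 + 0.0231652·113.79) / 0.0258921 = 116.719.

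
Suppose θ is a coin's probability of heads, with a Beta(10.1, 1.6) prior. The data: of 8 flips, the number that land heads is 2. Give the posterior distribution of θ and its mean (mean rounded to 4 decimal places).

Observing 2 successes and 6 failures updates Beta(10.1, 1.6) by adding the success and failure counts to the two shape parameters: α = 10.1+2 = 12.1, β = 1.6+6 = 7.6.
E[θ | data] = 12.1/(12.1+7.6) = 0.6142.

Posterior: Beta(12.1, 7.6); mean ≈ 0.6142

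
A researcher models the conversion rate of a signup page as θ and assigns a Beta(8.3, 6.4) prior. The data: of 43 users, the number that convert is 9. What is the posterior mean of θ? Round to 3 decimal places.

Posterior mean ≈ 0.300

The binomial likelihood is conjugate to the Beta prior: with 9 successes and 34 failures, the posterior is Beta(8.3+9, 6.4+34) = Beta(17.3, 40.4).
Posterior mean = α/(α+β) = 17.3/57.7 = 0.300.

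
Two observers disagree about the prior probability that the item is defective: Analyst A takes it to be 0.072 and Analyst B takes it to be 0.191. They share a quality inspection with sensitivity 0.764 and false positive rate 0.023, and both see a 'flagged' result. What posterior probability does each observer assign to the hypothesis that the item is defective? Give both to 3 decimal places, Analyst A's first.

Analyst A: 0.720; Analyst B: 0.887

The likelihood ratio for a 'flagged' result is 0.764/0.023 = 33.217.
Analyst A: prior odds 0.072/0.928 = 0.077586; posterior odds 2.5772; posterior probability 0.720.
Analyst B: prior odds 0.191/0.809 = 0.23609; posterior odds 7.8424; posterior probability 0.887.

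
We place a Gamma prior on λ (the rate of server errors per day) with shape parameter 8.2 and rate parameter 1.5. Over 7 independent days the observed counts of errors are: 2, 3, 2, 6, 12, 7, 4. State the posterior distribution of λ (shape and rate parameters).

Total count ∑xᵢ = 36 over n = 7 days.
Gamma is conjugate to the Poisson likelihood: posterior is Gamma(shape = 8.2+36 = 44.2, rate = 1.5+7 = 8.5).

Posterior: Gamma(shape=44.2, rate=8.5)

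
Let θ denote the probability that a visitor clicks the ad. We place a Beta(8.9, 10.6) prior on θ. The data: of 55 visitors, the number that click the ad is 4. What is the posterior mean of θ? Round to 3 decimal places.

Posterior mean ≈ 0.173

Observing 4 successes and 51 failures updates Beta(8.9, 10.6) by adding the success and failure counts to the two shape parameters: α = 8.9+4 = 12.9, β = 10.6+51 = 61.6.
E[θ | data] = 12.9/(12.9+61.6) = 0.173.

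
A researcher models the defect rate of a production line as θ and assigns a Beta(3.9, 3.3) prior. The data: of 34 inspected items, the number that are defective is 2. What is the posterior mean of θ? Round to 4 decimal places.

The binomial likelihood is conjugate to the Beta prior: with 2 successes and 32 failures, the posterior is Beta(3.9+2, 3.3+32) = Beta(5.9, 35.3).
Posterior mean = α/(α+β) = 5.9/41.2 = 0.1432.

Posterior mean ≈ 0.1432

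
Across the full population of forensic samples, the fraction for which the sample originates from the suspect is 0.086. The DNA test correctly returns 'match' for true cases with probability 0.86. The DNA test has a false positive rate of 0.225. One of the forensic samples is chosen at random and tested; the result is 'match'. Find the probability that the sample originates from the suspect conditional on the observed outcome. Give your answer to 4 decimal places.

Write H for 'the sample originates from the suspect'. Prior odds H:¬H = 0.086/0.914 = 0.094092. For the 'match' outcome, the likelihood ratio is 0.86/0.225 = 3.8222.
Posterior odds = 0.094092 × 3.8222 = 0.35964, so P(H|E) = 0.35964/(1+0.35964) = 0.2645.

P(H | E) ≈ 0.2645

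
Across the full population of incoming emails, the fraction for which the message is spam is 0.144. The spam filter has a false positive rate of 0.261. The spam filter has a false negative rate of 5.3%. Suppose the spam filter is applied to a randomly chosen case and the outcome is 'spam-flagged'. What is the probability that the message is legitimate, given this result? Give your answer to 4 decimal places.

P(¬H | E) ≈ 0.6210

Let H be the event that the message is spam. P(H) = 0.144, so P(¬H) = 0.856. With E the 'spam-flagged' result, P(E|H) = 0.947 and P(E|¬H) = 0.261.
P(E) = 0.947·0.144 + 0.261·0.856 = 0.13637 + 0.22342 = 0.35978.
By Bayes' theorem, P(H|E) = 0.13637 / 0.35978 = 0.3790. Hence P(¬H|E) = 1 − 0.3790 = 0.6210.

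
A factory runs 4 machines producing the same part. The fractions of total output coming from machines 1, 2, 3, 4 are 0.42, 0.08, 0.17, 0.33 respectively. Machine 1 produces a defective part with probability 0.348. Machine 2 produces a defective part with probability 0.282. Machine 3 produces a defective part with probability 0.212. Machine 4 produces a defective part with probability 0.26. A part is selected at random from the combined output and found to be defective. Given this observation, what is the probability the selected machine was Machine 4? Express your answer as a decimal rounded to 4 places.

Posterior probability ≈ 0.2953

Tabulate prior·likelihood by source: [1] prior 0.42, lik 0.348, product 0.1462; [2] prior 0.08, lik 0.282, product 0.02256; [3] prior 0.17, lik 0.212, product 0.03604; [4] prior 0.33, lik 0.26, product 0.08580.
Normalizing constant = 0.29056; the posterior for Machine 4 is its product over the sum, 0.08580/0.29056 = 0.2953.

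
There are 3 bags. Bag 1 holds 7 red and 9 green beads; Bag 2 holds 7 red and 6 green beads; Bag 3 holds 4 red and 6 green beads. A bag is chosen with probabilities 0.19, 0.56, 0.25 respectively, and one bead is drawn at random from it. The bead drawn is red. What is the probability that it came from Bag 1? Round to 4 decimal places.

Posterior probability ≈ 0.1715

P(red|Bag 1) = 0.4375; P(red|Bag 2) = 0.5385; P(red|Bag 3) = 0.4.
Prior × likelihood for each source: 0.19·0.4375=0.08313, 0.56·0.5385=0.3015, 0.25·0.4=0.1000. Summing gives P(red) = 0.48466.
P(Bag 1 | red) = 0.08313 / 0.48466 = 0.1715.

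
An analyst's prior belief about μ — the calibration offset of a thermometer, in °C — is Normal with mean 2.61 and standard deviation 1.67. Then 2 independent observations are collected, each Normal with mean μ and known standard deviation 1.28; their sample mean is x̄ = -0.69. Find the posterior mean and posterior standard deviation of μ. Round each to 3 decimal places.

With known σ, the Normal prior is conjugate. Weight on the data is w = (n/σ²)/(n/σ² + 1/τ₀²) = 1.22070/(1.22070+0.358564) = 0.77296.
Posterior mean = w·x̄ + (1−w)·μ₀ = 0.77296·-0.69 + 0.22704·2.61 = 0.059. Posterior variance = 1/(1.22070+0.358564) = 0.633205, so SD = 0.796.

Posterior mean ≈ 0.059; posterior SD ≈ 0.796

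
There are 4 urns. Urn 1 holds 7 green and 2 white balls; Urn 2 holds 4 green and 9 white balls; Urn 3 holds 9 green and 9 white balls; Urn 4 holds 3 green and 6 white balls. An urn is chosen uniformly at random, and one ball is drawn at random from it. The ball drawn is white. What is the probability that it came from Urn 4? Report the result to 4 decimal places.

Posterior probability ≈ 0.3203

Tabulate prior·likelihood by source: [1] prior 0.25, lik 0.2222, product 0.05556; [2] prior 0.25, lik 0.6923, product 0.1731; [3] prior 0.25, lik 0.5, product 0.1250; [4] prior 0.25, lik 0.6667, product 0.1667.
Normalizing constant = 0.52030; the posterior for Urn 4 is its product over the sum, 0.1667/0.52030 = 0.3203.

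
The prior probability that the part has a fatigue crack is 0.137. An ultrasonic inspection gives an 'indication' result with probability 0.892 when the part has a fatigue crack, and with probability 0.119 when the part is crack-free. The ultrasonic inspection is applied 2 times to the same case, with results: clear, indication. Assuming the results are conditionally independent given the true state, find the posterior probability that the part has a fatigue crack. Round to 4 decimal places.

Posterior P(H) ≈ 0.1273

Let H be the event that the part has a fatigue crack; start with P(H) = 0.137. P('indication'|H) = 0.892, P('indication'|¬H) = 0.119.
Update on result 1 ('clear'): P(H) ← 0.108·0.1370 / (0.108·0.1370 + 0.881·0.8630) = 0.014796/0.77510 = 0.0191.
Update on result 2 ('indication'): P(H) ← 0.892·0.0191 / (0.892·0.0191 + 0.119·0.9809) = 0.017028/0.13376 = 0.1273.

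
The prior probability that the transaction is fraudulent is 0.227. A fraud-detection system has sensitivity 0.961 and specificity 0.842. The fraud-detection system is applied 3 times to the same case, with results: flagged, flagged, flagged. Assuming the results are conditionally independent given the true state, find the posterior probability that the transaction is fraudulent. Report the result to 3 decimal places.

Posterior P(H) ≈ 0.985

Let H be the event that the transaction is fraudulent; start with P(H) = 0.227. P('flagged'|H) = 0.961, P('flagged'|¬H) = 0.158.
Update on result 1 ('flagged'): P(H) ← 0.961·0.2270 / (0.961·0.2270 + 0.158·0.7730) = 0.21815/0.34028 = 0.6411.
Update on result 2 ('flagged'): P(H) ← 0.961·0.6411 / (0.961·0.6411 + 0.158·0.3589) = 0.61608/0.67279 = 0.9157.
Update on result 3 ('flagged'): P(H) ← 0.961·0.9157 / (0.961·0.9157 + 0.158·0.0843) = 0.88000/0.89331 = 0.9851.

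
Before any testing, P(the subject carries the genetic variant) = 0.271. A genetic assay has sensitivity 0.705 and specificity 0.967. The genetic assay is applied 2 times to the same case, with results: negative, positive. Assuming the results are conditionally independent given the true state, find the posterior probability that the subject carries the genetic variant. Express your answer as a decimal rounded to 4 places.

Posterior P(H) ≈ 0.7078

Let H be the event that the subject carries the genetic variant; start with P(H) = 0.271. P('positive'|H) = 0.705, P('positive'|¬H) = 0.033.
Update on result 1 ('negative'): P(H) ← 0.295·0.2710 / (0.295·0.2710 + 0.967·0.7290) = 0.079945/0.78489 = 0.1019.
Update on result 2 ('positive'): P(H) ← 0.705·0.1019 / (0.705·0.1019 + 0.033·0.8981) = 0.071808/0.10145 = 0.7078.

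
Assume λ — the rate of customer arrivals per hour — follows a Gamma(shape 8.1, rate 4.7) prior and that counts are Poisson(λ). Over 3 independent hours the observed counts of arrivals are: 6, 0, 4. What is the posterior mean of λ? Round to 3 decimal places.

Posterior mean ≈ 2.351

Total count ∑xᵢ = 10 over n = 3 hours.
Gamma is conjugate to the Poisson likelihood: posterior is Gamma(shape = 8.1+10 = 18.1, rate = 4.7+3 = 7.7).
E[λ | data] = 18.1/7.7 = 2.351.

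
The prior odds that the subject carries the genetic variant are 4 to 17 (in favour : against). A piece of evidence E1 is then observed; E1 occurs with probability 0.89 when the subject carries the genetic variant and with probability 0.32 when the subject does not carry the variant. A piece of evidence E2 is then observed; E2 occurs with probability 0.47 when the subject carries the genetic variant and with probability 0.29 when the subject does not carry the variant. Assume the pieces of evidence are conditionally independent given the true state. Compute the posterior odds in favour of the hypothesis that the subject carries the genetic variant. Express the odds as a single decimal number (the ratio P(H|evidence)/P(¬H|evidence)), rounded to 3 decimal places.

Posterior odds ≈ 1.061

Prior odds = 4/17 = 0.23529.
Likelihood ratio for E1 = 0.89/0.32 = 2.7812.
Likelihood ratio for E2 = 0.47/0.29 = 1.6207.
Posterior odds = prior odds × LR₁ × LR₂ = 1.0606.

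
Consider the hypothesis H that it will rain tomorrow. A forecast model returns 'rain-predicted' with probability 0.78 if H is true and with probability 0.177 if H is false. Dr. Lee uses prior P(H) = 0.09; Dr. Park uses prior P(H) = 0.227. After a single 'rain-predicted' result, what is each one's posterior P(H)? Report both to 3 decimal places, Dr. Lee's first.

Dr. Lee: 0.304; Dr. Park: 0.564

The likelihood ratio for a 'rain-predicted' result is 0.78/0.177 = 4.4068.
Dr. Lee: prior odds 0.09/0.91 = 0.098901; posterior odds 0.43584; posterior probability 0.304.
Dr. Park: prior odds 0.227/0.773 = 0.29366; posterior odds 1.2941; posterior probability 0.564.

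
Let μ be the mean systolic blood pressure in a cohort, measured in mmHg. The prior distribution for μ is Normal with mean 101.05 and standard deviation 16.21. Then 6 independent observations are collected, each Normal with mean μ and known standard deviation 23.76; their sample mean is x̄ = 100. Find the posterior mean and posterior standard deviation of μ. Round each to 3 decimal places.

Prior precision 1/τ₀² = 1/16.21² = 0.00380569; data precision n/σ² = 6/23.76² = 0.0106282.
Posterior precision = 0.00380569 + 0.0106282 = 0.0144339, giving posterior SD = 1/√0.0144339 = 8.324.
Posterior mean = (0.00380569·101.05 + 0.0106282·100) / 0.0144339 = 100.277.

Posterior mean ≈ 100.277; posterior SD ≈ 8.324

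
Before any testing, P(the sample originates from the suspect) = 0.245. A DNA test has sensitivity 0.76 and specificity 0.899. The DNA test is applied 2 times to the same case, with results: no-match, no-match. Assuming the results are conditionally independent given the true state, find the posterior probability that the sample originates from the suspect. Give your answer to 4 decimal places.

With H the event that the sample originates from the suspect, the joint likelihood of the observed sequence is P(data|H) = 0.24·0.24 = 0.057600 and P(data|¬H) = 0.899·0.899 = 0.80820.
Bayes: P(H|data) = 0.245·0.057600 / (0.245·0.057600 + 0.755·0.80820) = 0.014112/0.62430 = 0.0226.

Posterior P(H) ≈ 0.0226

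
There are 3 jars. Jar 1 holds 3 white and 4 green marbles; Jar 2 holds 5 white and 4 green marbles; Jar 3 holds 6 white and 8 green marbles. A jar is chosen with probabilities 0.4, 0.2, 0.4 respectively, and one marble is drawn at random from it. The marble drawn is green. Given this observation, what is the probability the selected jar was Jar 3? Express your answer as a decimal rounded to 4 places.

Posterior probability ≈ 0.4186

P(green|Jar 1) = 0.5714; P(green|Jar 2) = 0.4444; P(green|Jar 3) = 0.5714.
Prior × likelihood for each source: 0.4·0.5714=0.2286, 0.2·0.4444=0.08889, 0.4·0.5714=0.2286. Summing gives P(green) = 0.54603.
P(Jar 3 | green) = 0.2286 / 0.54603 = 0.4186.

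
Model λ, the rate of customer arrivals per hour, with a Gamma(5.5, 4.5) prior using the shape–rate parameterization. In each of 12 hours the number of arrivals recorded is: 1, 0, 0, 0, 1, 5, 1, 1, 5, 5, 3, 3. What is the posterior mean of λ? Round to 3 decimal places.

The Poisson likelihood adds the total count to the shape and the number of exposure periods to the rate. Here ∑xᵢ = 25 and n = 12, so shape 5.5→30.5 and rate 4.5→16.5.
E[λ | data] = 30.5/16.5 = 1.848.

Posterior mean ≈ 1.848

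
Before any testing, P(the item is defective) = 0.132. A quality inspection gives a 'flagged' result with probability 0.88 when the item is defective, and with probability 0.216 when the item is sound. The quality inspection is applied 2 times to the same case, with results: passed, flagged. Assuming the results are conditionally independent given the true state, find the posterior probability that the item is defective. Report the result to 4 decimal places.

Posterior P(H) ≈ 0.0866

Let H be the event that the item is defective; start with P(H) = 0.132. P('flagged'|H) = 0.88, P('flagged'|¬H) = 0.216.
Update on result 1 ('passed'): P(H) ← 0.12·0.1320 / (0.12·0.1320 + 0.784·0.8680) = 0.015840/0.69635 = 0.0227.
Update on result 2 ('flagged'): P(H) ← 0.88·0.0227 / (0.88·0.0227 + 0.216·0.9773) = 0.020017/0.23110 = 0.0866.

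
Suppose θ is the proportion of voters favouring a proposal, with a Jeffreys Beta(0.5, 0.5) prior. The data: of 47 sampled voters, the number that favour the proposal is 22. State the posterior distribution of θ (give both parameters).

The binomial likelihood is conjugate to the Beta prior: with 22 successes and 25 failures, the posterior is Beta(0.5+22, 0.5+25) = Beta(22.5, 25.5).

Posterior: Beta(22.5, 25.5)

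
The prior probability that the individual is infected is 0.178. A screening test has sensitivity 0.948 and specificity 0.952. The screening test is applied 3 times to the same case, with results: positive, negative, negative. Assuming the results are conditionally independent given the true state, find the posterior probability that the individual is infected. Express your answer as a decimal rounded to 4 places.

Let H be the event that the individual is infected; start with P(H) = 0.178. P('positive'|H) = 0.948, P('positive'|¬H) = 0.048.
Update on result 1 ('positive'): P(H) ← 0.948·0.1780 / (0.948·0.1780 + 0.048·0.8220) = 0.16874/0.20820 = 0.8105.
Update on result 2 ('negative'): P(H) ← 0.052·0.8105 / (0.052·0.8105 + 0.952·0.1895) = 0.042145/0.22256 = 0.1894.
Update on result 3 ('negative'): P(H) ← 0.052·0.1894 / (0.052·0.1894 + 0.952·0.8106) = 0.0098471/0.78157 = 0.0126.

Posterior P(H) ≈ 0.0126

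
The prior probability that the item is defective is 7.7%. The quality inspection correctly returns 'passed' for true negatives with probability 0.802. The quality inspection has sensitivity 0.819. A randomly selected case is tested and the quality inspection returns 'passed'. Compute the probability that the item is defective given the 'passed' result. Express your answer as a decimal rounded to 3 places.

Write H for 'the item is defective'. Prior odds H:¬H = 0.077/0.923 = 0.083424. For the 'passed' outcome, the likelihood ratio is 0.181/0.802 = 0.22569.
Posterior odds = 0.083424 × 0.22569 = 0.018828, so P(H|E) = 0.018828/(1+0.018828) = 0.018.

P(H | E) ≈ 0.018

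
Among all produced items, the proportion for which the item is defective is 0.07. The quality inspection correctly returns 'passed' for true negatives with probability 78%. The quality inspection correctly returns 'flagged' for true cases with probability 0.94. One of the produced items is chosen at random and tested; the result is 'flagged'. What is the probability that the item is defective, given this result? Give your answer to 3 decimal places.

Let H be the event that the item is defective. P(H) = 0.07, so P(¬H) = 0.93. With E the 'flagged' result, P(E|H) = 0.94 and P(E|¬H) = 0.22.
P(E) = 0.94·0.07 + 0.22·0.93 = 0.065800 + 0.20460 = 0.27040.
By Bayes' theorem, P(H|E) = 0.065800 / 0.27040 = 0.243.

P(H | E) ≈ 0.243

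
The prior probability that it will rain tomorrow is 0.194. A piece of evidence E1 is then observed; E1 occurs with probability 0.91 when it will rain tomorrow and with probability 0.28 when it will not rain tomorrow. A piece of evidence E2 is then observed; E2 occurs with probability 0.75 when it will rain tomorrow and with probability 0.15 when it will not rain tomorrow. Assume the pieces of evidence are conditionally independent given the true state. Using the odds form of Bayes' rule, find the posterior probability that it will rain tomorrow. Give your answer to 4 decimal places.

Prior odds = 0.194/(1−0.194) = 0.24069. In log-odds, ln(0.24069) = -1.4242.
Add log likelihood ratios: ln(3.2500) + ln(5.0000) = 2.7881.
Posterior log-odds = 1.3639, so posterior odds = exp(1.3639) = 3.9113. Converting, P(H|E) = 3.9113/4.9113 = 0.7964.

Posterior probability ≈ 0.7964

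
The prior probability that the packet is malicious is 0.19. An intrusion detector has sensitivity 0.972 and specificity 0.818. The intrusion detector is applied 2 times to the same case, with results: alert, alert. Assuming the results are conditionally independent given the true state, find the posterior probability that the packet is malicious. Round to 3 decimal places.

With H the event that the packet is malicious, the joint likelihood of the observed sequence is P(data|H) = 0.972·0.972 = 0.94478 and P(data|¬H) = 0.182·0.182 = 0.033124.
Bayes: P(H|data) = 0.19·0.94478 / (0.19·0.94478 + 0.81·0.033124) = 0.17951/0.20634 = 0.8700.

Posterior P(H) ≈ 0.870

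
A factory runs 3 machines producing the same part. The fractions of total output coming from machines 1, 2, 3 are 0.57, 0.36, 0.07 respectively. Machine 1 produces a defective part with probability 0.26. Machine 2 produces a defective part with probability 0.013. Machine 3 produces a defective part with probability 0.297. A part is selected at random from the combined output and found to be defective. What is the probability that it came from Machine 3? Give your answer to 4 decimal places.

Tabulate prior·likelihood by source: [1] prior 0.57, lik 0.26, product 0.1482; [2] prior 0.36, lik 0.013, product 0.004680; [3] prior 0.07, lik 0.297, product 0.02079.
Normalizing constant = 0.17367; the posterior for Machine 3 is its product over the sum, 0.02079/0.17367 = 0.1197.

Posterior probability ≈ 0.1197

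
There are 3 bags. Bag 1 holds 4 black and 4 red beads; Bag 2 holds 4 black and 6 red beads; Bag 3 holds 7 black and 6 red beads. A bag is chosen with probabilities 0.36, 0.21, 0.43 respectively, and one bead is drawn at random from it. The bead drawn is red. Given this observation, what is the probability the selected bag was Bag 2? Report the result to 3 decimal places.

Tabulate prior·likelihood by source: [1] prior 0.36, lik 0.5, product 0.1800; [2] prior 0.21, lik 0.6, product 0.1260; [3] prior 0.43, lik 0.4615, product 0.1985.
Normalizing constant = 0.50446; the posterior for Bag 2 is its product over the sum, 0.1260/0.50446 = 0.250.

Posterior probability ≈ 0.250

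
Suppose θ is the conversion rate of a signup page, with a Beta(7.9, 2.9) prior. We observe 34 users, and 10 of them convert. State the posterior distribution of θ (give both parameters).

The binomial likelihood is conjugate to the Beta prior: with 10 successes and 24 failures, the posterior is Beta(7.9+10, 2.9+24) = Beta(17.9, 26.9).

Posterior: Beta(17.9, 26.9)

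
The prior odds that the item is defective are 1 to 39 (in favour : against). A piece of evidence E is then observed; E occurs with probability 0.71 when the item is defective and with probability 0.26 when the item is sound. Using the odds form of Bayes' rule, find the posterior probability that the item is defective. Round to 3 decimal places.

Prior odds = 1/39 = 0.025641. In log-odds, ln(0.025641) = -3.6636.
Add log likelihood ratio: ln(2.7308) = 1.0046.
Posterior log-odds = -2.6590, so posterior odds = exp(-2.6590) = 0.070020. Converting, P(H|E) = 0.070020/1.0700 = 0.065.

Posterior probability ≈ 0.065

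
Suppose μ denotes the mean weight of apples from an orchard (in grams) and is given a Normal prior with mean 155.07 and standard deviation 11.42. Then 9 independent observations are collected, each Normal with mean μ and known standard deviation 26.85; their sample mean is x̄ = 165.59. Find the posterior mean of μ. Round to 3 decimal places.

Prior precision 1/τ₀² = 1/11.42² = 0.00766775; data precision n/σ² = 9/26.85² = 0.0124840.
Posterior precision = 0.00766775 + 0.0124840 = 0.0201518.
Posterior mean = (0.00766775·155.07 + 0.0124840·165.59) / 0.0201518 = 161.587.

Posterior mean ≈ 161.587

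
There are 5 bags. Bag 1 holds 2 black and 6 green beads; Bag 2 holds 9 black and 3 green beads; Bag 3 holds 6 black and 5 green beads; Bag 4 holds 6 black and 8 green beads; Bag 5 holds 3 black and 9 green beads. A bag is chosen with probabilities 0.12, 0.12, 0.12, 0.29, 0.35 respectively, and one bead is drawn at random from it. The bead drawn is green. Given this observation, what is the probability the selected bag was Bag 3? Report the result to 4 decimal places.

Posterior probability ≈ 0.0905

P(green|Bag 1) = 0.75; P(green|Bag 2) = 0.25; P(green|Bag 3) = 0.4545; P(green|Bag 4) = 0.5714; P(green|Bag 5) = 0.75.
Prior × likelihood for each source: 0.12·0.75=0.09000, 0.12·0.25=0.03000, 0.12·0.4545=0.05455, 0.29·0.5714=0.1657, 0.35·0.75=0.2625. Summing gives P(green) = 0.60276.
P(Bag 3 | green) = 0.05455 / 0.60276 = 0.0905.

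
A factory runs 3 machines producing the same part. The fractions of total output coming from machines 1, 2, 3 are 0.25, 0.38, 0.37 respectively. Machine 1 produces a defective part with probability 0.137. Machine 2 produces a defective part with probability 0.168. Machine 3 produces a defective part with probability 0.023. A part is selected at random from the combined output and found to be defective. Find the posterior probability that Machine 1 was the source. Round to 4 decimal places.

Posterior probability ≈ 0.3213

Tabulate prior·likelihood by source: [1] prior 0.25, lik 0.137, product 0.03425; [2] prior 0.38, lik 0.168, product 0.06384; [3] prior 0.37, lik 0.023, product 0.008510.
Normalizing constant = 0.10660; the posterior for Machine 1 is its product over the sum, 0.03425/0.10660 = 0.3213.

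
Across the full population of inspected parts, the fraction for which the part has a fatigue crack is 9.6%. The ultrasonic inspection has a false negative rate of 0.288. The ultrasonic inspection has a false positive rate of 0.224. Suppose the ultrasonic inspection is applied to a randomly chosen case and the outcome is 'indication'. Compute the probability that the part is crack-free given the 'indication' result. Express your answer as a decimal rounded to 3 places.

Write H for 'the part has a fatigue crack'. Prior odds H:¬H = 0.096/0.904 = 0.10619. For the 'indication' outcome, the likelihood ratio is 0.712/0.224 = 3.1786.
Posterior odds = 0.10619 × 3.1786 = 0.33755, so P(H|E) = 0.33755/(1+0.33755) = 0.252. Then P(¬H|E) = 1 − 0.252 = 0.748.

P(¬H | E) ≈ 0.748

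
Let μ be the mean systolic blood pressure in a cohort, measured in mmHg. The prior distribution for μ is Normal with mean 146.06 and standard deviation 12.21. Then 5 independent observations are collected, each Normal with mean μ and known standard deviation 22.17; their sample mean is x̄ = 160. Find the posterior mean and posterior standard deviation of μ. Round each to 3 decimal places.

Prior precision 1/τ₀² = 1/12.21² = 0.00670762; data precision n/σ² = 5/22.17² = 0.0101728.
Posterior precision = 0.00670762 + 0.0101728 = 0.0168804, giving posterior SD = 1/√0.0168804 = 7.697.
Posterior mean = (0.00670762·146.06 + 0.0101728·160) / 0.0168804 = 154.461.

Posterior mean ≈ 154.461; posterior SD ≈ 7.697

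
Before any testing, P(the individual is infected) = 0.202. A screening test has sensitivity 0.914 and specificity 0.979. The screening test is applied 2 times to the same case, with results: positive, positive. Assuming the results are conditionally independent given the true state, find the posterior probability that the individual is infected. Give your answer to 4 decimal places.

Posterior P(H) ≈ 0.9979

Let H be the event that the individual is infected; start with P(H) = 0.202. P('positive'|H) = 0.914, P('positive'|¬H) = 0.021.
Update on result 1 ('positive'): P(H) ← 0.914·0.2020 / (0.914·0.2020 + 0.021·0.7980) = 0.18463/0.20139 = 0.9168.
Update on result 2 ('positive'): P(H) ← 0.914·0.9168 / (0.914·0.9168 + 0.021·0.0832) = 0.83794/0.83969 = 0.9979.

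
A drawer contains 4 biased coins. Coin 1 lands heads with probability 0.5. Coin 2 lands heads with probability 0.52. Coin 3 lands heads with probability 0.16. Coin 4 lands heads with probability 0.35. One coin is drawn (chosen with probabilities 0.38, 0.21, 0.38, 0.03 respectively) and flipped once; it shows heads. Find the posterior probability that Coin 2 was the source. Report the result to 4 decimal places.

Tabulate prior·likelihood by source: [1] prior 0.38, lik 0.5, product 0.1900; [2] prior 0.21, lik 0.52, product 0.1092; [3] prior 0.38, lik 0.16, product 0.06080; [4] prior 0.03, lik 0.35, product 0.01050.
Normalizing constant = 0.37050; the posterior for Coin 2 is its product over the sum, 0.1092/0.37050 = 0.2947.

Posterior probability ≈ 0.2947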